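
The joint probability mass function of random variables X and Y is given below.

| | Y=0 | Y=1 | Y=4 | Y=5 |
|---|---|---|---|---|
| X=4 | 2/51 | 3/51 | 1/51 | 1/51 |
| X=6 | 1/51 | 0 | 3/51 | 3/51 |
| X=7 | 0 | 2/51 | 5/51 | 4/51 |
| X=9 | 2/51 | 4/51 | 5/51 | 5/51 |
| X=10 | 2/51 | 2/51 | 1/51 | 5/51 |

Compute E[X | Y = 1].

P(Y = 1) = 11/51.
Σ X·P over the event = 4·(3/51) + 7·(2/51) + 9·(4/51) + 10·(2/51) = 82/51.
E[X | Y = 1] = (82/51) / (11/51) = 82/11.

82/11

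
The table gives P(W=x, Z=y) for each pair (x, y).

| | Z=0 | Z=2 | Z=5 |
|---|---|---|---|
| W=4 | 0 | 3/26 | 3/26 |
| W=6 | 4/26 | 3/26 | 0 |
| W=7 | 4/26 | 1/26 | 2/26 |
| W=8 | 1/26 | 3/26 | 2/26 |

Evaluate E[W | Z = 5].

P(Z = 5) = 7/26.
Σ W·P over the event = 4·(3/26) + 7·(2/26) + 8·(2/26) = 21/13.
E[W | Z = 5] = (21/13) / (7/26) = 6.

6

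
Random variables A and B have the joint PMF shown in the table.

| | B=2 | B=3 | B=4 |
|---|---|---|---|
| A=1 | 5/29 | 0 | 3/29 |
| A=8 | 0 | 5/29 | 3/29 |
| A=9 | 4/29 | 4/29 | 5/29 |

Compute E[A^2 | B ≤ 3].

P(B ≤ 3) = 18/29.
Summing A^2·P(A=x,B=y) over the conditioning event gives 973/29.
E[A^2 | B ≤ 3] = (973/29) / (18/29) = 973/18.

973/18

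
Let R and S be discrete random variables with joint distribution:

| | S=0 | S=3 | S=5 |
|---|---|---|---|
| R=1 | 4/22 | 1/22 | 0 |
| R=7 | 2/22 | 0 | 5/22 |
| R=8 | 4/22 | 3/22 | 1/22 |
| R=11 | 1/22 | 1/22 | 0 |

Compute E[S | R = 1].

P(R = 1) = 5/22.
Summing S·P(R=x,S=y) over the conditioning event gives 3/22.
E[S | R = 1] = (3/22) / (5/22) = 3/5.

3/5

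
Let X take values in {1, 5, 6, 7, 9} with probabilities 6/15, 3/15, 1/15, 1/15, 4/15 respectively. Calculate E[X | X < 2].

1

P(X < 2) = 2/5.
Σ over the event: 1·2/5 = 2/5.
E[X | X < 2] = (2/5) / (2/5) = 1.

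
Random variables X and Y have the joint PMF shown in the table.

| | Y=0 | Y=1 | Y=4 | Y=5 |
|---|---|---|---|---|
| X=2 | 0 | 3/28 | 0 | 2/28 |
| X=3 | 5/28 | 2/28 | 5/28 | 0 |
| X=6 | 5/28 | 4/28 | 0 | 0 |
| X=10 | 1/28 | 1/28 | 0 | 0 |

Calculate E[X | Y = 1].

23/5

P(Y = 1) = 5/14.
Σ X·P over the event = 2·(3/28) + 3·(2/28) + 6·(4/28) + 10·(1/28) = 23/14.
E[X | Y = 1] = (23/14) / (5/14) = 23/5.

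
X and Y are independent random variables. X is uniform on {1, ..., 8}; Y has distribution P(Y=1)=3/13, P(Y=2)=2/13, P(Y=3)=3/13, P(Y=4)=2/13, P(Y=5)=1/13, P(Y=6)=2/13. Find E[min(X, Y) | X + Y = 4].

5/4

P(X + Y = 4) = 1/13.
Summing min(X,Y)·P(x,y) over outcomes with X + Y = 4 gives 5/52.
E[min(X, Y) | X + Y = 4] = (5/52) / (1/13) = 5/4.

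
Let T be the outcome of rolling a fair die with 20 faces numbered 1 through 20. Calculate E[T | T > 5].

P(T > 5) = 3/4.
E[T | T > 5] = (39/4) / (3/4) = 13.

13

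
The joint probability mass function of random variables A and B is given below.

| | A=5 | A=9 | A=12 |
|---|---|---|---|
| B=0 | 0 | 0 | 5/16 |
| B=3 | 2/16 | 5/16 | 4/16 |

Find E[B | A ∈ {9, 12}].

27/14

P(A ∈ {9, 12}) = 7/8.
Σ B·P over the event = 3·(5/16) + 0·(5/16) + 3·(4/16) = 27/16.
E[B | A ∈ {9, 12}] = (27/16) / (7/8) = 27/14.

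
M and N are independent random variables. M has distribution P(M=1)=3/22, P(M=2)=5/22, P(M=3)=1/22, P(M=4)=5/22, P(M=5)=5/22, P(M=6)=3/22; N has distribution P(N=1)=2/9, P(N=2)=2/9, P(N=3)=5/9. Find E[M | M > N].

P(M > N) = 131/198.
Summing M·P(x,y) over outcomes with M > N gives 599/198.
E[M | M > N] = (599/198) / (131/198) = 599/131.

599/131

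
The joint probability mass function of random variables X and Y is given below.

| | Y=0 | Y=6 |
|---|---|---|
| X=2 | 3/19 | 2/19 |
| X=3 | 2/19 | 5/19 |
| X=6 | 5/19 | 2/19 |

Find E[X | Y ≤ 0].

P(Y ≤ 0) = 10/19.
Σ X·P over the event = 2·(3/19) + 3·(2/19) + 6·(5/19) = 42/19.
E[X | Y ≤ 0] = (42/19) / (10/19) = 21/5.

21/5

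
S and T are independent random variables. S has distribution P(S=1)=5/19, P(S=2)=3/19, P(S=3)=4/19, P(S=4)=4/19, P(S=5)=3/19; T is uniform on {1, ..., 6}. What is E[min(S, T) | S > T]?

P(S > T) = 35/114.
Summing min(S,T)·P(x,y) over outcomes with S > T gives 23/38.
E[min(S, T) | S > T] = (23/38) / (35/114) = 69/35.

69/35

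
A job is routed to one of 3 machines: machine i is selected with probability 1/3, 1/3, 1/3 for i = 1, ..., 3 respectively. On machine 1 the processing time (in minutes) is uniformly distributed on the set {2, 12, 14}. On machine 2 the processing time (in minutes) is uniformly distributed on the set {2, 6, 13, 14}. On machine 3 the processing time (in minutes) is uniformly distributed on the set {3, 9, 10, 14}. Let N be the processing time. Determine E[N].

E[N | machine 1] = (2+12+14)/3 = 28/3.
E[N | machine 2] = (2+6+13+14)/4 = 35/4.
E[N | machine 3] = (3+9+10+14)/4 = 9.
By the law of total expectation,
E[N] = (1/3)·(28/3) + (1/3)·(35/4) + (1/3)·(9) = 325/36.

325/36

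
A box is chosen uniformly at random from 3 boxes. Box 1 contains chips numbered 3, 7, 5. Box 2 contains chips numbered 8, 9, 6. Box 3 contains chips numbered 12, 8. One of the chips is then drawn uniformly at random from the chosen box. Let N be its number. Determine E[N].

68/9

E[N | box 1] = (3+7+5)/3 = 5.
E[N | box 2] = (8+9+6)/3 = 23/3.
E[N | box 3] = (12+8)/2 = 10.
By the law of total expectation,
E[N] = (1/3)·(5) + (1/3)·(23/3) + (1/3)·(10) = 68/9.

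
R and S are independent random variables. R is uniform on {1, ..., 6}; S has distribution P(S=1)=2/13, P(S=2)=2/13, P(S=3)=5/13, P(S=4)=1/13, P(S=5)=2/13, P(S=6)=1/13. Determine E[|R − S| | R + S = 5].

P(R + S = 5) = 5/39.
Summing |R−S|·P(x,y) over outcomes with R + S = 5 gives 8/39.
E[|R − S| | R + S = 5] = (8/39) / (5/39) = 8/5.

8/5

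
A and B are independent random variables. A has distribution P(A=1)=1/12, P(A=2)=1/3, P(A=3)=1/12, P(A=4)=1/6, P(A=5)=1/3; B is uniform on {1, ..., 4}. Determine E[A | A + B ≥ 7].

P(A + B ≥ 7) = 17/48.
Summing A·P(x,y) over outcomes with A + B ≥ 7 gives 79/48.
E[A | A + B ≥ 7] = (79/48) / (17/48) = 79/17.

79/17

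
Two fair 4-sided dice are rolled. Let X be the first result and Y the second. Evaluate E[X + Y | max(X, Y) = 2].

10/3

Outcomes with max(X, Y) = 2: (1,2), (2,1), (2,2), each with probability 1/16.
E[X + Y | max(X, Y) = 2] = (3 + 3 + 4) / 3 = 10/3.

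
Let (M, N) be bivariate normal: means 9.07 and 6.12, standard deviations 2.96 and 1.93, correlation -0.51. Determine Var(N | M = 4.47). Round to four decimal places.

Var(N | M=x) = (1 − ρ²)·σ_N².
Var(N | M=4.47) = (1.93)²·(1 − (-0.51)²) = 3.7249·0.7399 = 2.7561.

2.7561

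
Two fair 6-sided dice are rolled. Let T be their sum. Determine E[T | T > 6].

26/3

P(T > 6) = 7/12.
Σ over the event: 7·1/6 + 8·5/36 + 9·1/9 + 10·1/12 + 11·1/18 + 12·1/36 = 91/18.
E[T | T > 6] = (91/18) / (7/12) = 26/3.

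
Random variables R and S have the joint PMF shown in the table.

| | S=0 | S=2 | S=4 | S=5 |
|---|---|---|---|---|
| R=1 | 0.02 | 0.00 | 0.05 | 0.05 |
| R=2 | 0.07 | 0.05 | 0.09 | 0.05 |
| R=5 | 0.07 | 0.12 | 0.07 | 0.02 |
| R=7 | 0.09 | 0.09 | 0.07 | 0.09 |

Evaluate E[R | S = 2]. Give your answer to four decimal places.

5.1154

P(S = 2) = 0.26.
Σ R·P over the event = 2·(0.05) + 5·(0.12) + 7·(0.09) = 1.33.
E[R | S = 2] = (1.33) / (0.26) = 5.1154.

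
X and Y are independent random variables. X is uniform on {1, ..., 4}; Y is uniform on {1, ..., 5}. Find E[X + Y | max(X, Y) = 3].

P(max(X, Y) = 3) = 1/4.
Summing (X+Y)·P(x,y) over outcomes with max(X, Y) = 3 gives 6/5.
E[X + Y | max(X, Y) = 3] = (6/5) / (1/4) = 24/5.

24/5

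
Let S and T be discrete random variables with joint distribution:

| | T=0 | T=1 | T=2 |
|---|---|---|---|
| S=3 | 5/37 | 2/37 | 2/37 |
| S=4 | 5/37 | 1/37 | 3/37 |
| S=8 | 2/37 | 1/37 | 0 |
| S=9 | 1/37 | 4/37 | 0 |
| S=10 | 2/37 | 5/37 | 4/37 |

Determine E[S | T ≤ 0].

16/3

P(T ≤ 0) = 15/37.
Σ S·P over the event = 3·(5/37) + 4·(5/37) + 8·(2/37) + 9·(1/37) + 10·(2/37) = 80/37.
E[S | T ≤ 0] = (80/37) / (15/37) = 16/3.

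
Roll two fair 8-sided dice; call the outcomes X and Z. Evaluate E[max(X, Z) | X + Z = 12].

36/5

P(X + Z = 12) = 5/64.
Summing max(X,Z)·P(x,y) over outcomes with X + Z = 12 gives 9/16.
E[max(X, Z) | X + Z = 12] = (9/16) / (5/64) = 36/5.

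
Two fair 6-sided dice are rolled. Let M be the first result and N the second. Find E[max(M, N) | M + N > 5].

P(M + N > 5) = 13/18.
Summing max(M,N)·P(x,y) over outcomes with M + N > 5 gives 67/18.
E[max(M, N) | M + N > 5] = (67/18) / (13/18) = 67/13.

67/13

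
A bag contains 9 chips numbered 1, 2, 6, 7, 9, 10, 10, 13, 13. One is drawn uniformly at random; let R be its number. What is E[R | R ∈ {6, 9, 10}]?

35/4

P(R ∈ {6, 9, 10}) = 4/9.
Σ over the event: 6·1/9 + 9·1/9 + 10·2/9 = 35/9.
E[R | R ∈ {6, 9, 10}] = (35/9) / (4/9) = 35/4.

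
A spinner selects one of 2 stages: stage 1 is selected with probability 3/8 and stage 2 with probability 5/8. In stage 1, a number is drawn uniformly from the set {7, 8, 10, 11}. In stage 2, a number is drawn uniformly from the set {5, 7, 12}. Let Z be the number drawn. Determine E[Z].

67/8

E[Z | stage 1] = (7+8+10+11)/4 = 9.
E[Z | stage 2] = (5+7+12)/3 = 8.
By the law of total expectation,
E[Z] = (3/8)·(9) + (5/8)·(8) = 67/8.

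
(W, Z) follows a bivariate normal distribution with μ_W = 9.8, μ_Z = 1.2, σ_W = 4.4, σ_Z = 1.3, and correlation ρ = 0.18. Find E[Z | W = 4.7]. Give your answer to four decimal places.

The regression of Z on W has slope ρ·σ_Z/σ_W and passes through (μ_W, μ_Z).
E[Z | W=4.7] = 1.2 + (0.18)·(1.3/4.4)·(4.7 − (9.8)) = 1.2 + (0.053182)·(-5.1) = 0.9288.

0.9288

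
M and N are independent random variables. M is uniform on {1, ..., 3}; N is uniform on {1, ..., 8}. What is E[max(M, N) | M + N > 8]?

Outcomes with M + N > 8: (1,8), (2,7), (2,8), (3,6), (3,7), (3,8), each with probability 1/24.
E[max(M, N) | M + N > 8] = (8 + 7 + 8 + 6 + 7 + 8) / 6 = 22/3.

22/3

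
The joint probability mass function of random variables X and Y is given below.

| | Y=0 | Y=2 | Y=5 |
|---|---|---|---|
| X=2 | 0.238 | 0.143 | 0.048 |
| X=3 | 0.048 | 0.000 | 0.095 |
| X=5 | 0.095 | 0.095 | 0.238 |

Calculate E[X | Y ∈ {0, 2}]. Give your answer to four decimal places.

P(Y ∈ {0, 2}) = 0.619.
Summing X·P(X=x,Y=y) over the conditioning event gives 1.856.
E[X | Y ∈ {0, 2}] = (1.856) / (0.619) = 2.9984.

2.9984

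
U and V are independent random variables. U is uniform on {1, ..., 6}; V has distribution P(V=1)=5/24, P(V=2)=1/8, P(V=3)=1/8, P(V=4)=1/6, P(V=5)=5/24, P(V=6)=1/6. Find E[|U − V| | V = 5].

P(V = 5) = 5/24.
Summing |U−V|·P(x,y) over outcomes with V = 5 gives 55/144.
E[|U − V| | V = 5] = (55/144) / (5/24) = 11/6.

11/6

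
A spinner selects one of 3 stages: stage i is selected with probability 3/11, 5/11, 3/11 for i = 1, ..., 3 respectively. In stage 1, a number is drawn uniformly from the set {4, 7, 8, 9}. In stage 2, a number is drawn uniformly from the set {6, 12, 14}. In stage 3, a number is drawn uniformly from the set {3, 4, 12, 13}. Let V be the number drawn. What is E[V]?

295/33

E[V | stage 1] = (4+7+8+9)/4 = 7.
E[V | stage 2] = (6+12+14)/3 = 32/3.
E[V | stage 3] = (3+4+12+13)/4 = 8.
E[V] = (3/11)·(7) + (5/11)·(32/3) + (3/11)·(8) = 295/33.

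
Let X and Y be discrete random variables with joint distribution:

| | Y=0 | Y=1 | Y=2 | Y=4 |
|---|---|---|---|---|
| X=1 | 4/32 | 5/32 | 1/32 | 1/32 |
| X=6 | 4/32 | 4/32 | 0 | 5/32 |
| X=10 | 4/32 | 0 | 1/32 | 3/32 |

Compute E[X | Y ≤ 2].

108/23

P(Y ≤ 2) = 23/32.
Σ X·P over the event = 1·(4/32) + 1·(5/32) + 1·(1/32) + 6·(4/32) + 6·(4/32) + 10·(4/32) + 10·(1/32) = 27/8.
E[X | Y ≤ 2] = (27/8) / (23/32) = 108/23.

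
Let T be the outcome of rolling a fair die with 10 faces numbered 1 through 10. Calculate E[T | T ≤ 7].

4

Given T ≤ 7, T is equally likely to be any of {1, 2, 3, 4, 5, 6, 7}.
E[T | T ≤ 7] = (1 + 2 + 3 + 4 + 5 + 6 + 7) / 7 = 4.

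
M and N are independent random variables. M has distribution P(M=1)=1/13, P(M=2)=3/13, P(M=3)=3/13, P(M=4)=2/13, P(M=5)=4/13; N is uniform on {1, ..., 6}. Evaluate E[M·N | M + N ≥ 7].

751/44

P(M + N ≥ 7) = 22/39.
Summing MN·P(x,y) over outcomes with M + N ≥ 7 gives 751/78.
E[M·N | M + N ≥ 7] = (751/78) / (22/39) = 751/44.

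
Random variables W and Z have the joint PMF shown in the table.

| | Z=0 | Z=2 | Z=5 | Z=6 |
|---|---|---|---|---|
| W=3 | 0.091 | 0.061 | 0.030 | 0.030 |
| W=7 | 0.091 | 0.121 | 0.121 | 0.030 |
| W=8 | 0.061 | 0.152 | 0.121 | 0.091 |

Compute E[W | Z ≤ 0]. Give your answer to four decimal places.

5.7531

P(Z ≤ 0) = 0.243.
Σ W·P over the event = 3·(0.091) + 7·(0.091) + 8·(0.061) = 1.398.
E[W | Z ≤ 0] = (1.398) / (0.243) = 5.7531.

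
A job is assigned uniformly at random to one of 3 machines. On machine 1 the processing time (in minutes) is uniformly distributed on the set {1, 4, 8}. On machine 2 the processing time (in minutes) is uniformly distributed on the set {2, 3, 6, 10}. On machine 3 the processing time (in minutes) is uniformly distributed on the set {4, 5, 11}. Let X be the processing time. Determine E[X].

65/12

E[X | machine 1] = (1+4+8)/3 = 13/3.
E[X | machine 2] = (2+3+6+10)/4 = 21/4.
E[X | machine 3] = (4+5+11)/3 = 20/3.
E[X] = (1/3)·(13/3) + (1/3)·(21/4) + (1/3)·(20/3) = 65/12.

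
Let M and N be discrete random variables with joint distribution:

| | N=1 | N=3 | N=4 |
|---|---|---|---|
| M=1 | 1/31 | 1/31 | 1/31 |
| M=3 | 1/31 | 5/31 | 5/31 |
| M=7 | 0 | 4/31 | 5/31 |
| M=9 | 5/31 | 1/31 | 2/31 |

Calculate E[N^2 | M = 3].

126/11

P(M = 3) = 11/31.
Summing N^2·P(M=x,N=y) over the conditioning event gives 126/31.
E[N^2 | M = 3] = (126/31) / (11/31) = 126/11.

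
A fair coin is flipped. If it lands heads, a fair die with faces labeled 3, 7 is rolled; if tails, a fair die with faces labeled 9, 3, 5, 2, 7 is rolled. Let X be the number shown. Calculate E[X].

E[X | heads] = (3+7)/2 = 5.
E[X | tails] = (9+3+5+2+7)/5 = 26/5.
E[X] = (1/2)·(5) + (1/2)·(26/5) = 51/10.

51/10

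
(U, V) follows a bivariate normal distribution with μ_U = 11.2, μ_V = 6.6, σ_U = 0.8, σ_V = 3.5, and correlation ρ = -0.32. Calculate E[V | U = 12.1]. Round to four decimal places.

5.3400

E[V | U=x] = μ_V + ρ(σ_V/σ_U)(x − μ_U) for jointly normal variables.
E[V | U=12.1] = 6.6 + (-0.32)·(3.5/0.8)·(12.1 − (11.2)) = 6.6 + (-1.4)·(0.9) = 5.3400.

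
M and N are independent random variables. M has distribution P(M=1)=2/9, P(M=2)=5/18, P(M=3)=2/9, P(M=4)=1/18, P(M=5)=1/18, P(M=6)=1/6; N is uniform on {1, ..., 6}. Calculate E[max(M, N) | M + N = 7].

P(M + N = 7) = 1/6.
Summing max(M,N)·P(x,y) over outcomes with M + N = 7 gives 23/27.
E[max(M, N) | M + N = 7] = (23/27) / (1/6) = 46/9.

46/9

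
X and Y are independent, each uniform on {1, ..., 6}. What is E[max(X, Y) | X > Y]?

P(X > Y) = 5/12.
Summing max(X,Y)·P(x,y) over outcomes with X > Y gives 35/18.
E[max(X, Y) | X > Y] = (35/18) / (5/12) = 14/3.

14/3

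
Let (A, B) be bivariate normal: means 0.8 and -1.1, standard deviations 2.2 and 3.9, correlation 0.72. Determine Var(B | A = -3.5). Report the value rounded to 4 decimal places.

7.3251

The conditional variance in a bivariate normal is σ_B²(1 − ρ²), independent of x.
Var(B | A=-3.5) = (3.9)²·(1 − (0.72)²) = 15.21·0.4816 = 7.3251.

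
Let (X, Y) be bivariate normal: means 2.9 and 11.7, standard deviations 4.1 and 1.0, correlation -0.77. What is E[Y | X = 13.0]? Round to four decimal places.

9.8032

The regression of Y on X has slope ρ·σ_Y/σ_X and passes through (μ_X, μ_Y).
E[Y | X=13.0] = 11.7 + (-0.77)·(1.0/4.1)·(13.0 − (2.9)) = 11.7 + (-0.1878)·(10.1) = 9.8032.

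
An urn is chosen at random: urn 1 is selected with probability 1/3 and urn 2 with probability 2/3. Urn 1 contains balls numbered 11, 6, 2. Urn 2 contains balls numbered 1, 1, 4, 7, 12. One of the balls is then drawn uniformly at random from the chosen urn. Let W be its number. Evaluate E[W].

49/9

E[W | urn 1] = (11+6+2)/3 = 19/3.
E[W | urn 2] = (1+1+4+7+12)/5 = 5.
E[W] = (1/3)·(19/3) + (2/3)·(5) = 49/9.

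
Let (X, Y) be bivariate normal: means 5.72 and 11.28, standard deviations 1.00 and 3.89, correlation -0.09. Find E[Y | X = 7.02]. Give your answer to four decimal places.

10.8249

E[Y | X=x] = μ_Y + ρ(σ_Y/σ_X)(x − μ_X) for jointly normal variables.
E[Y | X=7.02] = 11.28 + (-0.09)·(3.89/1.00)·(7.02 − (5.72)) = 11.28 + (-0.3501)·(1.3) = 10.8249.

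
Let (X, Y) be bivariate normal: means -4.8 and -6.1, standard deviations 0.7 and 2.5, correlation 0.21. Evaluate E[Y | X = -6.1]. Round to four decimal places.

For a bivariate normal, E[Y | X=x] = μ_Y + ρ·(σ_Y/σ_X)·(x − μ_X).
E[Y | X=-6.1] = -6.1 + (0.21)·(2.5/0.7)·(-6.1 − (-4.8)) = -6.1 + (0.75)·(-1.3) = -7.0750.

-7.0750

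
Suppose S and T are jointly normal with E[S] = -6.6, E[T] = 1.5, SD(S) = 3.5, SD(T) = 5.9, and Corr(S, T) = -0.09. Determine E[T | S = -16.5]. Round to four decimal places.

3.0020

For a bivariate normal, E[T | S=x] = μ_T + ρ·(σ_T/σ_S)·(x − μ_S).
E[T | S=-16.5] = 1.5 + (-0.09)·(5.9/3.5)·(-16.5 − (-6.6)) = 1.5 + (-0.151714)·(-9.9) = 3.0020.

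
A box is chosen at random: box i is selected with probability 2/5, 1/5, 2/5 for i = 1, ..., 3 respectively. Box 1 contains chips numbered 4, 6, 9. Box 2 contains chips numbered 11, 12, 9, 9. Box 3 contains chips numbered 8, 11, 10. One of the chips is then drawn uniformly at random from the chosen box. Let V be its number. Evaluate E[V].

169/20

E[V | box 1] = (4+6+9)/3 = 19/3.
E[V | box 2] = (11+12+9+9)/4 = 41/4.
E[V | box 3] = (8+11+10)/3 = 29/3.
E[V] = (2/5)·(19/3) + (1/5)·(41/4) + (2/5)·(29/3) = 169/20.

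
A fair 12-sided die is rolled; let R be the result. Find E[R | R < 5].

Given R < 5, R is equally likely to be any of {1, 2, 3, 4}.
E[R | R < 5] = (1 + 2 + 3 + 4) / 4 = 5/2.

5/2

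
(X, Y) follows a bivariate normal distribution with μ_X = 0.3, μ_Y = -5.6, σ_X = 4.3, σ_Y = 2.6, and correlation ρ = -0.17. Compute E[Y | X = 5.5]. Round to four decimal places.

The regression of Y on X has slope ρ·σ_Y/σ_X and passes through (μ_X, μ_Y).
E[Y | X=5.5] = -5.6 + (-0.17)·(2.6/4.3)·(5.5 − (0.3)) = -5.6 + (-0.10279)·(5.2) = -6.1345.

-6.1345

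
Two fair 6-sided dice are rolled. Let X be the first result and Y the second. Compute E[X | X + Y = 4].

2

Outcomes with X + Y = 4: (1,3), (2,2), (3,1), each with probability 1/36.
E[X | X + Y = 4] = (1 + 2 + 3) / 3 = 2.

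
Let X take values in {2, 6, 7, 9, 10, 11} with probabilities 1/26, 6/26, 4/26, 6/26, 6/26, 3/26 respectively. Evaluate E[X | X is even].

P(X is even) = 1/2.
Σ over the event: 2·1/26 + 6·3/13 + 10·3/13 = 49/13.
E[X | X is even] = (49/13) / (1/2) = 98/13.

98/13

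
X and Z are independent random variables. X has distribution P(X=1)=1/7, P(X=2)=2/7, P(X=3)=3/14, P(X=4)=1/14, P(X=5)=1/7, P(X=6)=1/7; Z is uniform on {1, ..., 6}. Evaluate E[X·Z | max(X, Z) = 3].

28/5

P(max(X, Z) = 3) = 5/28.
Summing XZ·P(x,y) over outcomes with max(X, Z) = 3 gives 1.
E[X·Z | max(X, Z) = 3] = (1) / (5/28) = 28/5.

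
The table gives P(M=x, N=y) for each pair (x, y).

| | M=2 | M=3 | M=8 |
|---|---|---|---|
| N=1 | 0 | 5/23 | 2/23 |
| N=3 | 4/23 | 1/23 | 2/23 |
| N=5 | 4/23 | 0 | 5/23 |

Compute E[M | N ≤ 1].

31/7

P(N ≤ 1) = 7/23.
Σ M·P over the event = 3·(5/23) + 8·(2/23) = 31/23.
E[M | N ≤ 1] = (31/23) / (7/23) = 31/7.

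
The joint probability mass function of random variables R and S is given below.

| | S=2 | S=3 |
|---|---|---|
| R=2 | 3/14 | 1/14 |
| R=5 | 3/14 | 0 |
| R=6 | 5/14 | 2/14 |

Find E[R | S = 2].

P(S = 2) = 11/14.
Σ R·P over the event = 2·(3/14) + 5·(3/14) + 6·(5/14) = 51/14.
E[R | S = 2] = (51/14) / (11/14) = 51/11.

51/11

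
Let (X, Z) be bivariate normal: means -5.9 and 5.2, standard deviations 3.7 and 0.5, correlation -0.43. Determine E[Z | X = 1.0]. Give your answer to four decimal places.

E[Z | X=x] = μ_Z + ρ(σ_Z/σ_X)(x − μ_X) for jointly normal variables.
E[Z | X=1.0] = 5.2 + (-0.43)·(0.5/3.7)·(1.0 − (-5.9)) = 5.2 + (-0.058108)·(6.9) = 4.7991.

4.7991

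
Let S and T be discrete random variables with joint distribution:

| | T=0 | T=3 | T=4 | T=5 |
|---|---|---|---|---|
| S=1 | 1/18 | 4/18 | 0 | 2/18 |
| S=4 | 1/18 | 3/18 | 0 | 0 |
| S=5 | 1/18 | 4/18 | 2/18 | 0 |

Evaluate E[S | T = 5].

P(T = 5) = 1/9.
Σ S·P over the event = 1·(2/18) = 1/9.
E[S | T = 5] = (1/9) / (1/9) = 1.

1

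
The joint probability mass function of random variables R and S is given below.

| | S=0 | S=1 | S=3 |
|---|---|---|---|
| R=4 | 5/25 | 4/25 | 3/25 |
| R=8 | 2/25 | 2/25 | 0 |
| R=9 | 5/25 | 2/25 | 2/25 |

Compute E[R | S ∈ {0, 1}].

131/20

P(S ∈ {0, 1}) = 4/5.
Summing R·P(R=x,S=y) over the conditioning event gives 131/25.
E[R | S ∈ {0, 1}] = (131/25) / (4/5) = 131/20.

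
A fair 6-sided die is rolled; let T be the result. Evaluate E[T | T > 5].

Given T > 5, T is equally likely to be any of {6}.
E[T | T > 5] = (6) / 1 = 6.

6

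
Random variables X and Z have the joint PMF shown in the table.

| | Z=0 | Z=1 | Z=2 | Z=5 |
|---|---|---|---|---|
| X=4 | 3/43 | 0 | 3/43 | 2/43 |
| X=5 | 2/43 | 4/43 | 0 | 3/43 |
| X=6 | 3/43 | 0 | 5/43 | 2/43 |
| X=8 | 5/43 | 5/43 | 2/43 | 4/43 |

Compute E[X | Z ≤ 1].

P(Z ≤ 1) = 22/43.
Σ X·P over the event = 4·(3/43) + 5·(2/43) + 5·(4/43) + 6·(3/43) + 8·(5/43) + 8·(5/43) = 140/43.
E[X | Z ≤ 1] = (140/43) / (22/43) = 70/11.

70/11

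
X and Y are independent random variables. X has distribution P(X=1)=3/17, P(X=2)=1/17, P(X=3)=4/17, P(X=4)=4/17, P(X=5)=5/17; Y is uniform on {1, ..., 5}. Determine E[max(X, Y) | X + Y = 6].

P(X + Y = 6) = 1/5.
Summing max(X,Y)·P(x,y) over outcomes with X + Y = 6 gives 72/85.
E[max(X, Y) | X + Y = 6] = (72/85) / (1/5) = 72/17.

72/17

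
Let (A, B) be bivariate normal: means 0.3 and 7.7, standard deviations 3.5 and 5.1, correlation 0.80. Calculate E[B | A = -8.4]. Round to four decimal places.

-2.4417

The regression of B on A has slope ρ·σ_B/σ_A and passes through (μ_A, μ_B).
E[B | A=-8.4] = 7.7 + (0.80)·(5.1/3.5)·(-8.4 − (0.3)) = 7.7 + (1.16571)·(-8.7) = -2.4417.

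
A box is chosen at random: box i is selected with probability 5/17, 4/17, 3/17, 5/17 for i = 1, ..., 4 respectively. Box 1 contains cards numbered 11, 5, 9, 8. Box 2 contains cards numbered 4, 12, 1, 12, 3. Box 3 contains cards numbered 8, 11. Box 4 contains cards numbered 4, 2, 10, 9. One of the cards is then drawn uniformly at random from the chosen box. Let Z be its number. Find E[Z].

E[Z | box 1] = (11+5+9+8)/4 = 33/4.
E[Z | box 2] = (4+12+1+12+3)/5 = 32/5.
E[Z | box 3] = (8+11)/2 = 19/2.
E[Z | box 4] = (4+2+10+9)/4 = 25/4.
By the law of total expectation,
E[Z] = (5/17)·(33/4) + (4/17)·(32/5) + (3/17)·(19/2) + (5/17)·(25/4) = 633/85.

633/85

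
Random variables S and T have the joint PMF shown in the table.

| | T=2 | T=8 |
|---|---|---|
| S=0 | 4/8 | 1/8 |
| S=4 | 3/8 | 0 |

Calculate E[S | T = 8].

P(T = 8) = 1/8.
Σ S·P over the event = 0·(1/8) = 0.
E[S | T = 8] = (0) / (1/8) = 0.

0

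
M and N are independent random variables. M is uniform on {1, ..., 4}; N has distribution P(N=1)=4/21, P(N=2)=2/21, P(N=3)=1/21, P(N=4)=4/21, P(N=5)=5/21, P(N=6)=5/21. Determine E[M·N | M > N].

P(M > N) = 17/84.
Summing MN·P(x,y) over outcomes with M > N gives 19/21.
E[M·N | M > N] = (19/21) / (17/84) = 76/17.

76/17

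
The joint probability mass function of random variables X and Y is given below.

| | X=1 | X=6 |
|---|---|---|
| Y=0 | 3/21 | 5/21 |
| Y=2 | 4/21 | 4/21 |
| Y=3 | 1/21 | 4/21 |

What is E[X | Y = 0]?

33/8

P(Y = 0) = 8/21.
Σ X·P over the event = 1·(3/21) + 6·(5/21) = 11/7.
E[X | Y = 0] = (11/7) / (8/21) = 33/8.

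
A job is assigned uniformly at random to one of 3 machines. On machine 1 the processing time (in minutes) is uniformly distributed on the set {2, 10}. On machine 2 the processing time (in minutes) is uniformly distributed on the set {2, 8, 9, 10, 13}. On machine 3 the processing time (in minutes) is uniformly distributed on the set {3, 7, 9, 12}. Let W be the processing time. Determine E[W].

E[W | machine 1] = (2+10)/2 = 6.
E[W | machine 2] = (2+8+9+10+13)/5 = 42/5.
E[W | machine 3] = (3+7+9+12)/4 = 31/4.
E[W] = (1/3)·(6) + (1/3)·(42/5) + (1/3)·(31/4) = 443/60.

443/60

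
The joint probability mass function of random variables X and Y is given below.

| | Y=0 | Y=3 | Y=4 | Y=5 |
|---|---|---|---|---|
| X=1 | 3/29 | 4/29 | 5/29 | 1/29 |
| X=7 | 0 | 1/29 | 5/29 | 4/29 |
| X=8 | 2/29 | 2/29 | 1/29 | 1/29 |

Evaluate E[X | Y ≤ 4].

P(Y ≤ 4) = 23/29.
Summing X·P(X=x,Y=y) over the conditioning event gives 94/29.
E[X | Y ≤ 4] = (94/29) / (23/29) = 94/23.

94/23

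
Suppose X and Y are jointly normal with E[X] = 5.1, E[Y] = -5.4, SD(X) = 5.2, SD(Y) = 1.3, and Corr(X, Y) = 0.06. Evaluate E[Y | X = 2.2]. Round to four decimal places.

E[Y | X=x] = μ_Y + ρ(σ_Y/σ_X)(x − μ_X) for jointly normal variables.
E[Y | X=2.2] = -5.4 + (0.06)·(1.3/5.2)·(2.2 − (5.1)) = -5.4 + (0.015)·(-2.9) = -5.4435.

-5.4435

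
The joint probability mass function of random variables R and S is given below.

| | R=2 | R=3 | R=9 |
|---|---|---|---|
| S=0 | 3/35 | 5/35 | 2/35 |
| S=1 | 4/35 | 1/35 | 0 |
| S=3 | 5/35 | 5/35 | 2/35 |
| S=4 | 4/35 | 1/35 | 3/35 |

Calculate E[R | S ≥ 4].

19/4

P(S ≥ 4) = 8/35.
Σ R·P over the event = 2·(4/35) + 3·(1/35) + 9·(3/35) = 38/35.
E[R | S ≥ 4] = (38/35) / (8/35) = 19/4.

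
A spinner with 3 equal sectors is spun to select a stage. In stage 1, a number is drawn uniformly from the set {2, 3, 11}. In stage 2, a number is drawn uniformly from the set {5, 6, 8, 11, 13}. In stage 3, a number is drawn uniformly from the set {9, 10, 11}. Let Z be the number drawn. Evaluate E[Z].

E[Z | stage 1] = (2+3+11)/3 = 16/3.
E[Z | stage 2] = (5+6+8+11+13)/5 = 43/5.
E[Z | stage 3] = (9+10+11)/3 = 10.
E[Z] = (1/3)·(16/3) + (1/3)·(43/5) + (1/3)·(10) = 359/45.

359/45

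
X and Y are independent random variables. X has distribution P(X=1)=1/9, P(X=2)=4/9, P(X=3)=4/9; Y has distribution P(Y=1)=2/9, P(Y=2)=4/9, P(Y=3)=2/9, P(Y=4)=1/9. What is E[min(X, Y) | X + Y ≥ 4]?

135/67

P(X + Y ≥ 4) = 67/81.
Summing min(X,Y)·P(x,y) over outcomes with X + Y ≥ 4 gives 5/3.
E[min(X, Y) | X + Y ≥ 4] = (5/3) / (67/81) = 135/67.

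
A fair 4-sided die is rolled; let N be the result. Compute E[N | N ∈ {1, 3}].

P(N ∈ {1, 3}) = 1/2.
Σ over the event: 1·1/4 + 3·1/4 = 1.
E[N | N ∈ {1, 3}] = (1) / (1/2) = 2.

2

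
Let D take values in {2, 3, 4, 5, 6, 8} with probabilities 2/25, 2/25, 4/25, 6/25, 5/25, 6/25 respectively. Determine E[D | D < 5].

P(D < 5) = 8/25.
Σ over the event: 2·2/25 + 3·2/25 + 4·4/25 = 26/25.
E[D | D < 5] = (26/25) / (8/25) = 13/4.

13/4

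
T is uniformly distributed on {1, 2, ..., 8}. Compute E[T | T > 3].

6

Given T > 3, T is equally likely to be any of {4, 5, 6, 7, 8}.
E[T | T > 3] = (4 + 5 + 6 + 7 + 8) / 5 = 6.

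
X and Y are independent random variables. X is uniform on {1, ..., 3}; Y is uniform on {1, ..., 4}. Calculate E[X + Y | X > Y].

Outcomes with X > Y: (2,1), (3,1), (3,2), each with probability 1/12.
E[X + Y | X > Y] = (3 + 4 + 5) / 3 = 4.

4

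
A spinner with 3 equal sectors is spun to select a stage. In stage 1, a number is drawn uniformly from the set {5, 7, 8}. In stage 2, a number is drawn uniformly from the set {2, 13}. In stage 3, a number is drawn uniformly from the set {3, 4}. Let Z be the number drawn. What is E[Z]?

E[Z | stage 1] = (5+7+8)/3 = 20/3.
E[Z | stage 2] = (2+13)/2 = 15/2.
E[Z | stage 3] = (3+4)/2 = 7/2.
E[Z] = (1/3)·(20/3) + (1/3)·(15/2) + (1/3)·(7/2) = 53/9.

53/9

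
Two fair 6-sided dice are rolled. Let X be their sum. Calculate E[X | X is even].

7

P(X is even) = 1/2.
Σ over the event: 2·1/36 + 4·1/12 + 6·5/36 + 8·5/36 + 10·1/12 + 12·1/36 = 7/2.
E[X | X is even] = (7/2) / (1/2) = 7.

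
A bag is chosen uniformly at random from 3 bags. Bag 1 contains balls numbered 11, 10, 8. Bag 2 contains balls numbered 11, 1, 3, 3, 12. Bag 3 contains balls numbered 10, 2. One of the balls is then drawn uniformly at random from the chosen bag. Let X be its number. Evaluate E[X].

E[X | bag 1] = (11+10+8)/3 = 29/3.
E[X | bag 2] = (11+1+3+3+12)/5 = 6.
E[X | bag 3] = (10+2)/2 = 6.
By the law of total expectation,
E[X] = (1/3)·(29/3) + (1/3)·(6) + (1/3)·(6) = 65/9.

65/9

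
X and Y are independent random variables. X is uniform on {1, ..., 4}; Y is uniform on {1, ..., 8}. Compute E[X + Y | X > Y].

5

Outcomes with X > Y: (2,1), (3,1), (3,2), (4,1), (4,2), (4,3), each with probability 1/32.
E[X + Y | X > Y] = (3 + 4 + 5 + 5 + 6 + 7) / 6 = 5.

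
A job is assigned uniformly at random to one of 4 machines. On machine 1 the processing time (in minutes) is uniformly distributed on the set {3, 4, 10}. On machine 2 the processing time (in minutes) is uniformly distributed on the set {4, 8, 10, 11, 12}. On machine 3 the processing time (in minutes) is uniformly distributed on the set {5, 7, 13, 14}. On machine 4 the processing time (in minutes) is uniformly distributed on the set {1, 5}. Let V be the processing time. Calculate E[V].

E[V | machine 1] = (3+4+10)/3 = 17/3.
E[V | machine 2] = (4+8+10+11+12)/5 = 9.
E[V | machine 3] = (5+7+13+14)/4 = 39/4.
E[V | machine 4] = (1+5)/2 = 3.
E[V] = (1/4)·(17/3) + (1/4)·(9) + (1/4)·(39/4) + (1/4)·(3) = 329/48.

329/48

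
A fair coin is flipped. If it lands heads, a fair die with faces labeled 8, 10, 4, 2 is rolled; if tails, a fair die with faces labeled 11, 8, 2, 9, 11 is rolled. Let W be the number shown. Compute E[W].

E[W | heads] = (8+10+4+2)/4 = 6.
E[W | tails] = (11+8+2+9+11)/5 = 41/5.
By the law of total expectation,
E[W] = (1/2)·(6) + (1/2)·(41/5) = 71/10.

71/10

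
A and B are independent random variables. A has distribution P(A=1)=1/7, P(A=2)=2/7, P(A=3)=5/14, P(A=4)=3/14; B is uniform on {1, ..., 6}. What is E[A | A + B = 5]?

P(A + B = 5) = 1/6.
Summing A·P(x,y) over outcomes with A + B = 5 gives 37/84.
E[A | A + B = 5] = (37/84) / (1/6) = 37/14.

37/14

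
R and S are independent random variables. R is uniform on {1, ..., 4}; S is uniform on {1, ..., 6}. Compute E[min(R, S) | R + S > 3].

47/21

P(R + S > 3) = 7/8.
Summing min(R,S)·P(x,y) over outcomes with R + S > 3 gives 47/24.
E[min(R, S) | R + S > 3] = (47/24) / (7/8) = 47/21.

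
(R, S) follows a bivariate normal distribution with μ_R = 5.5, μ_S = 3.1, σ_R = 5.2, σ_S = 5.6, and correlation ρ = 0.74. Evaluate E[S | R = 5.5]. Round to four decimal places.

3.1000

The regression of S on R has slope ρ·σ_S/σ_R and passes through (μ_R, μ_S).
E[S | R=5.5] = 3.1 + (0.74)·(5.6/5.2)·(5.5 − (5.5)) = 3.1 + (0.79692)·(0) = 3.1000.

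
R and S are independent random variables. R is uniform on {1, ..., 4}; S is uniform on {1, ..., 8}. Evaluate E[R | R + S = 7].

5/2

P(R + S = 7) = 1/8.
Summing R·P(x,y) over outcomes with R + S = 7 gives 5/16.
E[R | R + S = 7] = (5/16) / (1/8) = 5/2.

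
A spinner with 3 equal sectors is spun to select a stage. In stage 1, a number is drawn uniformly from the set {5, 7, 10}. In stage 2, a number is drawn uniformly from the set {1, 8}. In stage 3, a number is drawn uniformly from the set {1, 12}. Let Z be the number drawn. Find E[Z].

E[Z | stage 1] = (5+7+10)/3 = 22/3.
E[Z | stage 2] = (1+8)/2 = 9/2.
E[Z | stage 3] = (1+12)/2 = 13/2.
By the law of total expectation,
E[Z] = (1/3)·(22/3) + (1/3)·(9/2) + (1/3)·(13/2) = 55/9.

55/9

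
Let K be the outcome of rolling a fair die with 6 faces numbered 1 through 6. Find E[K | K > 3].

Given K > 3, K is equally likely to be any of {4, 5, 6}.
E[K | K > 3] = (4 + 5 + 6) / 3 = 5.

5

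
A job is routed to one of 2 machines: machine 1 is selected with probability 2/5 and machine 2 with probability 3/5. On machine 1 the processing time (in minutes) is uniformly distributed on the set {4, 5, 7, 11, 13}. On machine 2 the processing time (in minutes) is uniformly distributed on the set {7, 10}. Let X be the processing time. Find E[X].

E[X | machine 1] = (4+5+7+11+13)/5 = 8.
E[X | machine 2] = (7+10)/2 = 17/2.
By the law of total expectation,
E[X] = (2/5)·(8) + (3/5)·(17/2) = 83/10.

83/10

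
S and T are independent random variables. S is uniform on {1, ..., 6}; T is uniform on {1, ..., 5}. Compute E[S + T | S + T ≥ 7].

25/3

P(S + T ≥ 7) = 1/2.
Summing (S+T)·P(x,y) over outcomes with S + T ≥ 7 gives 25/6.
E[S + T | S + T ≥ 7] = (25/6) / (1/2) = 25/3.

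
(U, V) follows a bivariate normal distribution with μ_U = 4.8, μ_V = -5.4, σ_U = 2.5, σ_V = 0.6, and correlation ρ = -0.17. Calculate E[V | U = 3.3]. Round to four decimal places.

-5.3388

The regression of V on U has slope ρ·σ_V/σ_U and passes through (μ_U, μ_V).
E[V | U=3.3] = -5.4 + (-0.17)·(0.6/2.5)·(3.3 − (4.8)) = -5.4 + (-0.0408)·(-1.5) = -5.3388.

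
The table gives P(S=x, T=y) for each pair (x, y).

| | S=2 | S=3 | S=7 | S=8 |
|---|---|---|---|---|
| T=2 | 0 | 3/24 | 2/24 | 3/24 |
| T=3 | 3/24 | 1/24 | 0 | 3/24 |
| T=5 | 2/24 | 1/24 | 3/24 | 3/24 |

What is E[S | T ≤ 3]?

P(T ≤ 3) = 5/8.
Σ S·P over the event = 2·(3/24) + 3·(3/24) + 3·(1/24) + 7·(2/24) + 8·(3/24) + 8·(3/24) = 10/3.
E[S | T ≤ 3] = (10/3) / (5/8) = 16/3.

16/3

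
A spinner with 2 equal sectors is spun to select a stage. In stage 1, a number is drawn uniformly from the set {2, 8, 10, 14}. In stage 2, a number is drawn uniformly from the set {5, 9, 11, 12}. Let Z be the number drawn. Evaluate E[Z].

71/8

E[Z | stage 1] = (2+8+10+14)/4 = 17/2.
E[Z | stage 2] = (5+9+11+12)/4 = 37/4.
By the law of total expectation,
E[Z] = (1/2)·(17/2) + (1/2)·(37/4) = 71/8.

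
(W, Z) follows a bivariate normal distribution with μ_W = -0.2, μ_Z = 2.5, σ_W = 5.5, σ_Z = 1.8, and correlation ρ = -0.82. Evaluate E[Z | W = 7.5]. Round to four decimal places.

The regression of Z on W has slope ρ·σ_Z/σ_W and passes through (μ_W, μ_Z).
E[Z | W=7.5] = 2.5 + (-0.82)·(1.8/5.5)·(7.5 − (-0.2)) = 2.5 + (-0.26836)·(7.7) = 0.4336.

0.4336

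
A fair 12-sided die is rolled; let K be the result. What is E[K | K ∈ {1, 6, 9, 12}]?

7

P(K ∈ {1, 6, 9, 12}) = 1/3.
Σ over the event: 1·1/12 + 6·1/12 + 9·1/12 + 12·1/12 = 7/3.
E[K | K ∈ {1, 6, 9, 12}] = (7/3) / (1/3) = 7.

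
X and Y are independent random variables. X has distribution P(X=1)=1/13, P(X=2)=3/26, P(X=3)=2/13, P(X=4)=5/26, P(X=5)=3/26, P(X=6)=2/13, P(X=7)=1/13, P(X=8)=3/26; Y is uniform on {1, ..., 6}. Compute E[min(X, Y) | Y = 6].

109/26

P(Y = 6) = 1/6.
Summing min(X,Y)·P(x,y) over outcomes with Y = 6 gives 109/156.
E[min(X, Y) | Y = 6] = (109/156) / (1/6) = 109/26.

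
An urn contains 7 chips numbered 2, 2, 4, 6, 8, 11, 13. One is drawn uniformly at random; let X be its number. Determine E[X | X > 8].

12

P(X > 8) = 2/7.
Σ over the event: 11·1/7 + 13·1/7 = 24/7.
E[X | X > 8] = (24/7) / (2/7) = 12.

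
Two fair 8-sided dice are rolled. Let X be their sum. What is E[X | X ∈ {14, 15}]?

72/5

P(X ∈ {14, 15}) = 5/64.
Σ over the event: 14·3/64 + 15·1/32 = 9/8.
E[X | X ∈ {14, 15}] = (9/8) / (5/64) = 72/5.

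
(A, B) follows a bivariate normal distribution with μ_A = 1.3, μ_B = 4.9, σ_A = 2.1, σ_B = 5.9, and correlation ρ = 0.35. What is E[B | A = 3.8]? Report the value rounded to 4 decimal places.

7.3583

The regression of B on A has slope ρ·σ_B/σ_A and passes through (μ_A, μ_B).
E[B | A=3.8] = 4.9 + (0.35)·(5.9/2.1)·(3.8 − (1.3)) = 4.9 + (0.98333)·(2.5) = 7.3583.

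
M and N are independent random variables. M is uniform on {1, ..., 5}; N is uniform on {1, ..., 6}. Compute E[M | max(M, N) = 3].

12/5

Outcomes with max(M, N) = 3: (1,3), (2,3), (3,1), (3,2), (3,3), each with probability 1/30.
E[M | max(M, N) = 3] = (1 + 2 + 3 + 3 + 3) / 5 = 12/5.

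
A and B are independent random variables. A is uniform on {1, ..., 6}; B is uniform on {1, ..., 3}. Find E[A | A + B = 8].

Outcomes with A + B = 8: (5,3), (6,2), each with probability 1/18.
E[A | A + B = 8] = (5 + 6) / 2 = 11/2.

11/2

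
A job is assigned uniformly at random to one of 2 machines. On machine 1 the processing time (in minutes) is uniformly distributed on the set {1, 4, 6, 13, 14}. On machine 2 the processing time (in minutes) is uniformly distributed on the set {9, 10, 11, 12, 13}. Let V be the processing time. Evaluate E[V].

E[V | machine 1] = (1+4+6+13+14)/5 = 38/5.
E[V | machine 2] = (9+10+11+12+13)/5 = 11.
By the law of total expectation,
E[V] = (1/2)·(38/5) + (1/2)·(11) = 93/10.

93/10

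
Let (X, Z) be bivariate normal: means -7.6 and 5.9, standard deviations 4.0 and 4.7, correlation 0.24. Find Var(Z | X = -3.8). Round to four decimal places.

20.8176

For a bivariate normal, Var(Z | X=x) = σ_Z²(1 − ρ²).
Var(Z | X=-3.8) = (4.7)²·(1 − (0.24)²) = 22.09·0.9424 = 20.8176.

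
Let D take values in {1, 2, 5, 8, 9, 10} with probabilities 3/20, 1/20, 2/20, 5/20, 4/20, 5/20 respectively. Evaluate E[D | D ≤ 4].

5/4

P(D ≤ 4) = 1/5.
Σ over the event: 1·3/20 + 2·1/20 = 1/4.
E[D | D ≤ 4] = (1/4) / (1/5) = 5/4.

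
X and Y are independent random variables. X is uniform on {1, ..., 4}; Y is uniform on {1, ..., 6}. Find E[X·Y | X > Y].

Outcomes with X > Y: (2,1), (3,1), (3,2), (4,1), (4,2), (4,3), each with probability 1/24.
E[X·Y | X > Y] = (2 + 3 + 6 + 4 + 8 + 12) / 6 = 35/6.

35/6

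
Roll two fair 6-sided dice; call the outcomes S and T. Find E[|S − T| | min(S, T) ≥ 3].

P(min(S, T) ≥ 3) = 4/9.
Summing |S−T|·P(x,y) over outcomes with min(S, T) ≥ 3 gives 5/9.
E[|S − T| | min(S, T) ≥ 3] = (5/9) / (4/9) = 5/4.

5/4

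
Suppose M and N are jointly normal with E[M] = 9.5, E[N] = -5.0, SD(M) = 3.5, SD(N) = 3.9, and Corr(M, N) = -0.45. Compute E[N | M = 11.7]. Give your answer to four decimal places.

-6.1031

E[N | M=x] = μ_N + ρ(σ_N/σ_M)(x − μ_M) for jointly normal variables.
E[N | M=11.7] = -5.0 + (-0.45)·(3.9/3.5)·(11.7 − (9.5)) = -5.0 + (-0.50143)·(2.2) = -6.1031.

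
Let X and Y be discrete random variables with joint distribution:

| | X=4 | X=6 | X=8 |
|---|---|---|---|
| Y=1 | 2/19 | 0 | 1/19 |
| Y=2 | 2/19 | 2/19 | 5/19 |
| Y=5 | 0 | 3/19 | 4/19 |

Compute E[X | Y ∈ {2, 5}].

P(Y ∈ {2, 5}) = 16/19.
Summing X·P(X=x,Y=y) over the conditioning event gives 110/19.
E[X | Y ∈ {2, 5}] = (110/19) / (16/19) = 55/8.

55/8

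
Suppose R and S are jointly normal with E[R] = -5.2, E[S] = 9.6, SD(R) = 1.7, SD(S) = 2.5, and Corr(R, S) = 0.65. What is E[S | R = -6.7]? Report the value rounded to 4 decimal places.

The regression of S on R has slope ρ·σ_S/σ_R and passes through (μ_R, μ_S).
E[S | R=-6.7] = 9.6 + (0.65)·(2.5/1.7)·(-6.7 − (-5.2)) = 9.6 + (0.95588)·(-1.5) = 8.1662.

8.1662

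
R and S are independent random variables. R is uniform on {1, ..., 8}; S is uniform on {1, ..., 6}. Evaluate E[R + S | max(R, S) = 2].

10/3

Outcomes with max(R, S) = 2: (1,2), (2,1), (2,2), each with probability 1/48.
E[R + S | max(R, S) = 2] = (3 + 3 + 4) / 3 = 10/3.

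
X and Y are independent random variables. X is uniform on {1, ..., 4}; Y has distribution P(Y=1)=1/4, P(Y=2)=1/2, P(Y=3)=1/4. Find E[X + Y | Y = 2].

P(Y = 2) = 1/2.
Summing (X+Y)·P(x,y) over outcomes with Y = 2 gives 9/4.
E[X + Y | Y = 2] = (9/4) / (1/2) = 9/2.

9/2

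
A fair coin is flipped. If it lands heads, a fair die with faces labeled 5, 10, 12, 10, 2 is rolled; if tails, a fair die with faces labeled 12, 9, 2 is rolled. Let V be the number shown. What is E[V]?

116/15

E[V | heads] = (5+10+12+10+2)/5 = 39/5.
E[V | tails] = (12+9+2)/3 = 23/3.
E[V] = (1/2)·(39/5) + (1/2)·(23/3) = 116/15.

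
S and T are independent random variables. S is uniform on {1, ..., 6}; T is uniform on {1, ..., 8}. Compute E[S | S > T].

P(S > T) = 5/16.
Summing S·P(x,y) over outcomes with S > T gives 35/24.
E[S | S > T] = (35/24) / (5/16) = 14/3.

14/3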